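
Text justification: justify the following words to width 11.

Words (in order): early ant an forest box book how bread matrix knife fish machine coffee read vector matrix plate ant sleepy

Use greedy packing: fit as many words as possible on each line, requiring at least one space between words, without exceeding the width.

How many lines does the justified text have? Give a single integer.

Answer: 12

Derivation:
Line 1: ['early', 'ant'] (min_width=9, slack=2)
Line 2: ['an', 'forest'] (min_width=9, slack=2)
Line 3: ['box', 'book'] (min_width=8, slack=3)
Line 4: ['how', 'bread'] (min_width=9, slack=2)
Line 5: ['matrix'] (min_width=6, slack=5)
Line 6: ['knife', 'fish'] (min_width=10, slack=1)
Line 7: ['machine'] (min_width=7, slack=4)
Line 8: ['coffee', 'read'] (min_width=11, slack=0)
Line 9: ['vector'] (min_width=6, slack=5)
Line 10: ['matrix'] (min_width=6, slack=5)
Line 11: ['plate', 'ant'] (min_width=9, slack=2)
Line 12: ['sleepy'] (min_width=6, slack=5)
Total lines: 12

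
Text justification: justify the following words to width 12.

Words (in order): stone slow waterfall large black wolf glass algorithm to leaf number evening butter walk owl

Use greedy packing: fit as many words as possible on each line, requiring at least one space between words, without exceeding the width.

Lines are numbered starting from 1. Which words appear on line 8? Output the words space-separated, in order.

Line 1: ['stone', 'slow'] (min_width=10, slack=2)
Line 2: ['waterfall'] (min_width=9, slack=3)
Line 3: ['large', 'black'] (min_width=11, slack=1)
Line 4: ['wolf', 'glass'] (min_width=10, slack=2)
Line 5: ['algorithm', 'to'] (min_width=12, slack=0)
Line 6: ['leaf', 'number'] (min_width=11, slack=1)
Line 7: ['evening'] (min_width=7, slack=5)
Line 8: ['butter', 'walk'] (min_width=11, slack=1)
Line 9: ['owl'] (min_width=3, slack=9)

Answer: butter walk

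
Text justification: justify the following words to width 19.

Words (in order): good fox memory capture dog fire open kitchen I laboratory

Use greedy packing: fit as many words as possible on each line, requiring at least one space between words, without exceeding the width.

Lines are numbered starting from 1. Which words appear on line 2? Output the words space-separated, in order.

Answer: capture dog fire

Derivation:
Line 1: ['good', 'fox', 'memory'] (min_width=15, slack=4)
Line 2: ['capture', 'dog', 'fire'] (min_width=16, slack=3)
Line 3: ['open', 'kitchen', 'I'] (min_width=14, slack=5)
Line 4: ['laboratory'] (min_width=10, slack=9)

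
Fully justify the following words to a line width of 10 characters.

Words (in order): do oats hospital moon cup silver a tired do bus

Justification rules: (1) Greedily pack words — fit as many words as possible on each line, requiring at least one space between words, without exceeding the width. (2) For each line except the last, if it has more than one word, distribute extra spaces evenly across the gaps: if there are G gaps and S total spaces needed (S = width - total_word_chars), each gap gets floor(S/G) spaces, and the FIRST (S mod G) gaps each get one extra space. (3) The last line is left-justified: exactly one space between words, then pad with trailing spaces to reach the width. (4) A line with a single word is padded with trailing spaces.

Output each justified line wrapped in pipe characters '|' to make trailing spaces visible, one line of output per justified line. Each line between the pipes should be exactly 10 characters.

Answer: |do    oats|
|hospital  |
|moon   cup|
|silver   a|
|tired   do|
|bus       |

Derivation:
Line 1: ['do', 'oats'] (min_width=7, slack=3)
Line 2: ['hospital'] (min_width=8, slack=2)
Line 3: ['moon', 'cup'] (min_width=8, slack=2)
Line 4: ['silver', 'a'] (min_width=8, slack=2)
Line 5: ['tired', 'do'] (min_width=8, slack=2)
Line 6: ['bus'] (min_width=3, slack=7)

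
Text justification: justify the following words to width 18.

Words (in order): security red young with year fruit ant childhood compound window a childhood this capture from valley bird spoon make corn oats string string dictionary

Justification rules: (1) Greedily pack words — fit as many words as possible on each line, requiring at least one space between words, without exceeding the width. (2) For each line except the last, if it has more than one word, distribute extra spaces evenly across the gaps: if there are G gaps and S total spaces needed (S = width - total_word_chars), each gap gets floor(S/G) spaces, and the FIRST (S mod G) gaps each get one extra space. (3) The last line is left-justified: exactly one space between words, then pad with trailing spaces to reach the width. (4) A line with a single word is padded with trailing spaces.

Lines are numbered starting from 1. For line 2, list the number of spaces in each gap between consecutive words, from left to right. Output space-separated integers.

Answer: 3 2

Derivation:
Line 1: ['security', 'red', 'young'] (min_width=18, slack=0)
Line 2: ['with', 'year', 'fruit'] (min_width=15, slack=3)
Line 3: ['ant', 'childhood'] (min_width=13, slack=5)
Line 4: ['compound', 'window', 'a'] (min_width=17, slack=1)
Line 5: ['childhood', 'this'] (min_width=14, slack=4)
Line 6: ['capture', 'from'] (min_width=12, slack=6)
Line 7: ['valley', 'bird', 'spoon'] (min_width=17, slack=1)
Line 8: ['make', 'corn', 'oats'] (min_width=14, slack=4)
Line 9: ['string', 'string'] (min_width=13, slack=5)
Line 10: ['dictionary'] (min_width=10, slack=8)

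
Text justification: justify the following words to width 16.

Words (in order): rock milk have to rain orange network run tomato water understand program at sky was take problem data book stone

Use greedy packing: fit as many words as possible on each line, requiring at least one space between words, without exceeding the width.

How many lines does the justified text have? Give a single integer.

Answer: 8

Derivation:
Line 1: ['rock', 'milk', 'have'] (min_width=14, slack=2)
Line 2: ['to', 'rain', 'orange'] (min_width=14, slack=2)
Line 3: ['network', 'run'] (min_width=11, slack=5)
Line 4: ['tomato', 'water'] (min_width=12, slack=4)
Line 5: ['understand'] (min_width=10, slack=6)
Line 6: ['program', 'at', 'sky'] (min_width=14, slack=2)
Line 7: ['was', 'take', 'problem'] (min_width=16, slack=0)
Line 8: ['data', 'book', 'stone'] (min_width=15, slack=1)
Total lines: 8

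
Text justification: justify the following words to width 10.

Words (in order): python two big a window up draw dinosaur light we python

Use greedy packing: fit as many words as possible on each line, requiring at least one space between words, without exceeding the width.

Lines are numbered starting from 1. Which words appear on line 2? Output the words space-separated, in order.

Line 1: ['python', 'two'] (min_width=10, slack=0)
Line 2: ['big', 'a'] (min_width=5, slack=5)
Line 3: ['window', 'up'] (min_width=9, slack=1)
Line 4: ['draw'] (min_width=4, slack=6)
Line 5: ['dinosaur'] (min_width=8, slack=2)
Line 6: ['light', 'we'] (min_width=8, slack=2)
Line 7: ['python'] (min_width=6, slack=4)

Answer: big a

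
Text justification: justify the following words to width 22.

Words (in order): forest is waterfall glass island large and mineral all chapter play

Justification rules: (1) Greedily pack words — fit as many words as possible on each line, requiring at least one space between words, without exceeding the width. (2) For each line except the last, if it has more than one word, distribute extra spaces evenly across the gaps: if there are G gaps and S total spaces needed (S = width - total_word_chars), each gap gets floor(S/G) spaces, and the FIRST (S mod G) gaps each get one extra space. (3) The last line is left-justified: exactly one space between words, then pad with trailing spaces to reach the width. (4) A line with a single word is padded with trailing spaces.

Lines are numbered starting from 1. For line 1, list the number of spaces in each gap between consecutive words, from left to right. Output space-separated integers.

Line 1: ['forest', 'is', 'waterfall'] (min_width=19, slack=3)
Line 2: ['glass', 'island', 'large', 'and'] (min_width=22, slack=0)
Line 3: ['mineral', 'all', 'chapter'] (min_width=19, slack=3)
Line 4: ['play'] (min_width=4, slack=18)

Answer: 3 2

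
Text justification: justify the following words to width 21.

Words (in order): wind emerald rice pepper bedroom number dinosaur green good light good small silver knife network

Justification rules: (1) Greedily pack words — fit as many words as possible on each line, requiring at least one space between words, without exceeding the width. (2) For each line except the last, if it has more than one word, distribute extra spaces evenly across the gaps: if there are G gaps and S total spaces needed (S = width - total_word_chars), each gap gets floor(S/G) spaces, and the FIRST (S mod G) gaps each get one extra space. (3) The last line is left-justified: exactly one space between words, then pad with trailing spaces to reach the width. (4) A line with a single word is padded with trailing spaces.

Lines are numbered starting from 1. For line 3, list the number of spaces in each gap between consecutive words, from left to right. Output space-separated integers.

Answer: 2 2

Derivation:
Line 1: ['wind', 'emerald', 'rice'] (min_width=17, slack=4)
Line 2: ['pepper', 'bedroom', 'number'] (min_width=21, slack=0)
Line 3: ['dinosaur', 'green', 'good'] (min_width=19, slack=2)
Line 4: ['light', 'good', 'small'] (min_width=16, slack=5)
Line 5: ['silver', 'knife', 'network'] (min_width=20, slack=1)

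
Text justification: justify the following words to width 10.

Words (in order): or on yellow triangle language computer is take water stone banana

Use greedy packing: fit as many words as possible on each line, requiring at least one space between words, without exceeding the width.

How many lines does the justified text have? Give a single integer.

Line 1: ['or', 'on'] (min_width=5, slack=5)
Line 2: ['yellow'] (min_width=6, slack=4)
Line 3: ['triangle'] (min_width=8, slack=2)
Line 4: ['language'] (min_width=8, slack=2)
Line 5: ['computer'] (min_width=8, slack=2)
Line 6: ['is', 'take'] (min_width=7, slack=3)
Line 7: ['water'] (min_width=5, slack=5)
Line 8: ['stone'] (min_width=5, slack=5)
Line 9: ['banana'] (min_width=6, slack=4)
Total lines: 9

Answer: 9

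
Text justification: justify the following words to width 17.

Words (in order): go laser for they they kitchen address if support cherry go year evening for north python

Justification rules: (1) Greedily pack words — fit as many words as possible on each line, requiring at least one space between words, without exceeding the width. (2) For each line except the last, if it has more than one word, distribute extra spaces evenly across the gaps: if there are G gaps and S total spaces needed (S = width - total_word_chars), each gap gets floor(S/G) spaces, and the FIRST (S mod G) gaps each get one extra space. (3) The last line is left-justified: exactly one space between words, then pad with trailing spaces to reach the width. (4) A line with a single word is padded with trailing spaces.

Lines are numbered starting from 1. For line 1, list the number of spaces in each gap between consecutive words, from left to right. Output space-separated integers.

Line 1: ['go', 'laser', 'for', 'they'] (min_width=17, slack=0)
Line 2: ['they', 'kitchen'] (min_width=12, slack=5)
Line 3: ['address', 'if'] (min_width=10, slack=7)
Line 4: ['support', 'cherry', 'go'] (min_width=17, slack=0)
Line 5: ['year', 'evening', 'for'] (min_width=16, slack=1)
Line 6: ['north', 'python'] (min_width=12, slack=5)

Answer: 1 1 1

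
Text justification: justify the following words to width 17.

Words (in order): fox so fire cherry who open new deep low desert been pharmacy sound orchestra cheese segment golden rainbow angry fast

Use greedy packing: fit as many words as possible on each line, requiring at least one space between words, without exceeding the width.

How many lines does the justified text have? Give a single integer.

Answer: 9

Derivation:
Line 1: ['fox', 'so', 'fire'] (min_width=11, slack=6)
Line 2: ['cherry', 'who', 'open'] (min_width=15, slack=2)
Line 3: ['new', 'deep', 'low'] (min_width=12, slack=5)
Line 4: ['desert', 'been'] (min_width=11, slack=6)
Line 5: ['pharmacy', 'sound'] (min_width=14, slack=3)
Line 6: ['orchestra', 'cheese'] (min_width=16, slack=1)
Line 7: ['segment', 'golden'] (min_width=14, slack=3)
Line 8: ['rainbow', 'angry'] (min_width=13, slack=4)
Line 9: ['fast'] (min_width=4, slack=13)
Total lines: 9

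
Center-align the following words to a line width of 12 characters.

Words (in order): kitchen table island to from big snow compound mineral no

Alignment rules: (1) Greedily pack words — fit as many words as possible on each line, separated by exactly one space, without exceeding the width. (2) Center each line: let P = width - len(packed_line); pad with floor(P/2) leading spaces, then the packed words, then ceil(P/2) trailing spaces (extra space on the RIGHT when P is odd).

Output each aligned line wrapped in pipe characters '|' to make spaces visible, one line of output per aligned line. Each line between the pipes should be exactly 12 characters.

Line 1: ['kitchen'] (min_width=7, slack=5)
Line 2: ['table', 'island'] (min_width=12, slack=0)
Line 3: ['to', 'from', 'big'] (min_width=11, slack=1)
Line 4: ['snow'] (min_width=4, slack=8)
Line 5: ['compound'] (min_width=8, slack=4)
Line 6: ['mineral', 'no'] (min_width=10, slack=2)

Answer: |  kitchen   |
|table island|
|to from big |
|    snow    |
|  compound  |
| mineral no |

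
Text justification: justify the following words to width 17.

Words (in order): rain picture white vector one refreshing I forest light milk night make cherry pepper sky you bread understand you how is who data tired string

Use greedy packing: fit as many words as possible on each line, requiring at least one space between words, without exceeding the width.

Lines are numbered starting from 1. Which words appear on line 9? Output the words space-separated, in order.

Line 1: ['rain', 'picture'] (min_width=12, slack=5)
Line 2: ['white', 'vector', 'one'] (min_width=16, slack=1)
Line 3: ['refreshing', 'I'] (min_width=12, slack=5)
Line 4: ['forest', 'light', 'milk'] (min_width=17, slack=0)
Line 5: ['night', 'make', 'cherry'] (min_width=17, slack=0)
Line 6: ['pepper', 'sky', 'you'] (min_width=14, slack=3)
Line 7: ['bread', 'understand'] (min_width=16, slack=1)
Line 8: ['you', 'how', 'is', 'who'] (min_width=14, slack=3)
Line 9: ['data', 'tired', 'string'] (min_width=17, slack=0)

Answer: data tired string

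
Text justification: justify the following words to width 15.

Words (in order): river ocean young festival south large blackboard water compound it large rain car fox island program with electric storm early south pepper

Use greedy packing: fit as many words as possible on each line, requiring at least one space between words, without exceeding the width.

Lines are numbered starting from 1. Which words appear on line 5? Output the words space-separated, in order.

Answer: water compound

Derivation:
Line 1: ['river', 'ocean'] (min_width=11, slack=4)
Line 2: ['young', 'festival'] (min_width=14, slack=1)
Line 3: ['south', 'large'] (min_width=11, slack=4)
Line 4: ['blackboard'] (min_width=10, slack=5)
Line 5: ['water', 'compound'] (min_width=14, slack=1)
Line 6: ['it', 'large', 'rain'] (min_width=13, slack=2)
Line 7: ['car', 'fox', 'island'] (min_width=14, slack=1)
Line 8: ['program', 'with'] (min_width=12, slack=3)
Line 9: ['electric', 'storm'] (min_width=14, slack=1)
Line 10: ['early', 'south'] (min_width=11, slack=4)
Line 11: ['pepper'] (min_width=6, slack=9)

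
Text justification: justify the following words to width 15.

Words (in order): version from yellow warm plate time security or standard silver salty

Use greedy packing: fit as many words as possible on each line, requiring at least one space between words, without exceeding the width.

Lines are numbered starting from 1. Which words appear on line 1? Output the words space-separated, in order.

Answer: version from

Derivation:
Line 1: ['version', 'from'] (min_width=12, slack=3)
Line 2: ['yellow', 'warm'] (min_width=11, slack=4)
Line 3: ['plate', 'time'] (min_width=10, slack=5)
Line 4: ['security', 'or'] (min_width=11, slack=4)
Line 5: ['standard', 'silver'] (min_width=15, slack=0)
Line 6: ['salty'] (min_width=5, slack=10)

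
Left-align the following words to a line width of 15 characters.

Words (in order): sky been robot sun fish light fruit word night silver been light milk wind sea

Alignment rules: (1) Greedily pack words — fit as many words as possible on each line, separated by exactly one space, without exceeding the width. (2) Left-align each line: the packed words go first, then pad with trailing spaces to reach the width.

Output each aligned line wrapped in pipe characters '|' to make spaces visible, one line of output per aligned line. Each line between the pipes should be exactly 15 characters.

Answer: |sky been robot |
|sun fish light |
|fruit word     |
|night silver   |
|been light milk|
|wind sea       |

Derivation:
Line 1: ['sky', 'been', 'robot'] (min_width=14, slack=1)
Line 2: ['sun', 'fish', 'light'] (min_width=14, slack=1)
Line 3: ['fruit', 'word'] (min_width=10, slack=5)
Line 4: ['night', 'silver'] (min_width=12, slack=3)
Line 5: ['been', 'light', 'milk'] (min_width=15, slack=0)
Line 6: ['wind', 'sea'] (min_width=8, slack=7)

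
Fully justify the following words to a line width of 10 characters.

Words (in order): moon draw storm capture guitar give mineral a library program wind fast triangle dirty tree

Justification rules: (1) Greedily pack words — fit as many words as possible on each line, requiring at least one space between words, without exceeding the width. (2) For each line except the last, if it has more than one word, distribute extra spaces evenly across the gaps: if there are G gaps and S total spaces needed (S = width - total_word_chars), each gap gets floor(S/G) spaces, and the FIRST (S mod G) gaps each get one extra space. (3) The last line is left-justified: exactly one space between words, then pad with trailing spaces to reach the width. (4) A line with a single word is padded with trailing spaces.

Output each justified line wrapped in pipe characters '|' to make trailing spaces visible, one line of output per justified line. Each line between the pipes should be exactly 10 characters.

Line 1: ['moon', 'draw'] (min_width=9, slack=1)
Line 2: ['storm'] (min_width=5, slack=5)
Line 3: ['capture'] (min_width=7, slack=3)
Line 4: ['guitar'] (min_width=6, slack=4)
Line 5: ['give'] (min_width=4, slack=6)
Line 6: ['mineral', 'a'] (min_width=9, slack=1)
Line 7: ['library'] (min_width=7, slack=3)
Line 8: ['program'] (min_width=7, slack=3)
Line 9: ['wind', 'fast'] (min_width=9, slack=1)
Line 10: ['triangle'] (min_width=8, slack=2)
Line 11: ['dirty', 'tree'] (min_width=10, slack=0)

Answer: |moon  draw|
|storm     |
|capture   |
|guitar    |
|give      |
|mineral  a|
|library   |
|program   |
|wind  fast|
|triangle  |
|dirty tree|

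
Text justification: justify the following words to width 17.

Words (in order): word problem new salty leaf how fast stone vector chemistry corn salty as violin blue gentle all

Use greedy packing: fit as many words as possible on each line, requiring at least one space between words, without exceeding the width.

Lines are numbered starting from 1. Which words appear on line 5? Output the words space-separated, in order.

Answer: salty as violin

Derivation:
Line 1: ['word', 'problem', 'new'] (min_width=16, slack=1)
Line 2: ['salty', 'leaf', 'how'] (min_width=14, slack=3)
Line 3: ['fast', 'stone', 'vector'] (min_width=17, slack=0)
Line 4: ['chemistry', 'corn'] (min_width=14, slack=3)
Line 5: ['salty', 'as', 'violin'] (min_width=15, slack=2)
Line 6: ['blue', 'gentle', 'all'] (min_width=15, slack=2)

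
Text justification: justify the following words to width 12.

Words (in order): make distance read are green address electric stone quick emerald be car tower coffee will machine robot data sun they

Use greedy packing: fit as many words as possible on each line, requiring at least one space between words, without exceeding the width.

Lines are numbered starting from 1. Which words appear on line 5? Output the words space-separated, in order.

Line 1: ['make'] (min_width=4, slack=8)
Line 2: ['distance'] (min_width=8, slack=4)
Line 3: ['read', 'are'] (min_width=8, slack=4)
Line 4: ['green'] (min_width=5, slack=7)
Line 5: ['address'] (min_width=7, slack=5)
Line 6: ['electric'] (min_width=8, slack=4)
Line 7: ['stone', 'quick'] (min_width=11, slack=1)
Line 8: ['emerald', 'be'] (min_width=10, slack=2)
Line 9: ['car', 'tower'] (min_width=9, slack=3)
Line 10: ['coffee', 'will'] (min_width=11, slack=1)
Line 11: ['machine'] (min_width=7, slack=5)
Line 12: ['robot', 'data'] (min_width=10, slack=2)
Line 13: ['sun', 'they'] (min_width=8, slack=4)

Answer: address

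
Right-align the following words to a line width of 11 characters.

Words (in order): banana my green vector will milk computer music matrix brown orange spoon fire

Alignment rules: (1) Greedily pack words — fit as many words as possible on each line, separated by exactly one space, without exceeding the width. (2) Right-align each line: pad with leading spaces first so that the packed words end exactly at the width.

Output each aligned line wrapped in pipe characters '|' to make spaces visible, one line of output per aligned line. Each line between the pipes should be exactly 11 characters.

Line 1: ['banana', 'my'] (min_width=9, slack=2)
Line 2: ['green'] (min_width=5, slack=6)
Line 3: ['vector', 'will'] (min_width=11, slack=0)
Line 4: ['milk'] (min_width=4, slack=7)
Line 5: ['computer'] (min_width=8, slack=3)
Line 6: ['music'] (min_width=5, slack=6)
Line 7: ['matrix'] (min_width=6, slack=5)
Line 8: ['brown'] (min_width=5, slack=6)
Line 9: ['orange'] (min_width=6, slack=5)
Line 10: ['spoon', 'fire'] (min_width=10, slack=1)

Answer: |  banana my|
|      green|
|vector will|
|       milk|
|   computer|
|      music|
|     matrix|
|      brown|
|     orange|
| spoon fire|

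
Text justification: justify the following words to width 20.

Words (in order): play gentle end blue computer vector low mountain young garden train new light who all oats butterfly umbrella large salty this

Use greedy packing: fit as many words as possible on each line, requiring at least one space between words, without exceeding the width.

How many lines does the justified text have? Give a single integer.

Line 1: ['play', 'gentle', 'end', 'blue'] (min_width=20, slack=0)
Line 2: ['computer', 'vector', 'low'] (min_width=19, slack=1)
Line 3: ['mountain', 'young'] (min_width=14, slack=6)
Line 4: ['garden', 'train', 'new'] (min_width=16, slack=4)
Line 5: ['light', 'who', 'all', 'oats'] (min_width=18, slack=2)
Line 6: ['butterfly', 'umbrella'] (min_width=18, slack=2)
Line 7: ['large', 'salty', 'this'] (min_width=16, slack=4)
Total lines: 7

Answer: 7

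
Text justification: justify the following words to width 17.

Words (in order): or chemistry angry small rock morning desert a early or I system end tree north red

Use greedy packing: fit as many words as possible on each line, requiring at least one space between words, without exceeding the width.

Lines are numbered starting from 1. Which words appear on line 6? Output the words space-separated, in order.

Answer: red

Derivation:
Line 1: ['or', 'chemistry'] (min_width=12, slack=5)
Line 2: ['angry', 'small', 'rock'] (min_width=16, slack=1)
Line 3: ['morning', 'desert', 'a'] (min_width=16, slack=1)
Line 4: ['early', 'or', 'I', 'system'] (min_width=17, slack=0)
Line 5: ['end', 'tree', 'north'] (min_width=14, slack=3)
Line 6: ['red'] (min_width=3, slack=14)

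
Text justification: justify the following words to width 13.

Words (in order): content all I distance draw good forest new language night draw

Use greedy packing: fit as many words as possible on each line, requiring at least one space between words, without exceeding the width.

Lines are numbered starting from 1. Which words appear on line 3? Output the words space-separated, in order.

Line 1: ['content', 'all', 'I'] (min_width=13, slack=0)
Line 2: ['distance', 'draw'] (min_width=13, slack=0)
Line 3: ['good', 'forest'] (min_width=11, slack=2)
Line 4: ['new', 'language'] (min_width=12, slack=1)
Line 5: ['night', 'draw'] (min_width=10, slack=3)

Answer: good forest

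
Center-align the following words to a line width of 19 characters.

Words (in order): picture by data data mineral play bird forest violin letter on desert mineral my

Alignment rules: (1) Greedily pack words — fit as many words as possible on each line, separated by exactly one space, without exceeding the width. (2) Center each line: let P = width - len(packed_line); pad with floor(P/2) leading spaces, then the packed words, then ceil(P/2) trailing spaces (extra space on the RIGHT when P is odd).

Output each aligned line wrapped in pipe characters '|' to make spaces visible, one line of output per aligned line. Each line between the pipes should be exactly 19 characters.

Line 1: ['picture', 'by', 'data'] (min_width=15, slack=4)
Line 2: ['data', 'mineral', 'play'] (min_width=17, slack=2)
Line 3: ['bird', 'forest', 'violin'] (min_width=18, slack=1)
Line 4: ['letter', 'on', 'desert'] (min_width=16, slack=3)
Line 5: ['mineral', 'my'] (min_width=10, slack=9)

Answer: |  picture by data  |
| data mineral play |
|bird forest violin |
| letter on desert  |
|    mineral my     |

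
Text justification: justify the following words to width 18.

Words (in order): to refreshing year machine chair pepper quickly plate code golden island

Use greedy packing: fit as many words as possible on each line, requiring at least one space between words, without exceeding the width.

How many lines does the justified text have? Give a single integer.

Answer: 5

Derivation:
Line 1: ['to', 'refreshing', 'year'] (min_width=18, slack=0)
Line 2: ['machine', 'chair'] (min_width=13, slack=5)
Line 3: ['pepper', 'quickly'] (min_width=14, slack=4)
Line 4: ['plate', 'code', 'golden'] (min_width=17, slack=1)
Line 5: ['island'] (min_width=6, slack=12)
Total lines: 5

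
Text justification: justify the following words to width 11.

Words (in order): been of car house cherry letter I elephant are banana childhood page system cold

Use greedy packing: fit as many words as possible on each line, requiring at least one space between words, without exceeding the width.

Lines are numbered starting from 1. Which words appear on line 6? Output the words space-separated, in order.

Answer: are banana

Derivation:
Line 1: ['been', 'of', 'car'] (min_width=11, slack=0)
Line 2: ['house'] (min_width=5, slack=6)
Line 3: ['cherry'] (min_width=6, slack=5)
Line 4: ['letter', 'I'] (min_width=8, slack=3)
Line 5: ['elephant'] (min_width=8, slack=3)
Line 6: ['are', 'banana'] (min_width=10, slack=1)
Line 7: ['childhood'] (min_width=9, slack=2)
Line 8: ['page', 'system'] (min_width=11, slack=0)
Line 9: ['cold'] (min_width=4, slack=7)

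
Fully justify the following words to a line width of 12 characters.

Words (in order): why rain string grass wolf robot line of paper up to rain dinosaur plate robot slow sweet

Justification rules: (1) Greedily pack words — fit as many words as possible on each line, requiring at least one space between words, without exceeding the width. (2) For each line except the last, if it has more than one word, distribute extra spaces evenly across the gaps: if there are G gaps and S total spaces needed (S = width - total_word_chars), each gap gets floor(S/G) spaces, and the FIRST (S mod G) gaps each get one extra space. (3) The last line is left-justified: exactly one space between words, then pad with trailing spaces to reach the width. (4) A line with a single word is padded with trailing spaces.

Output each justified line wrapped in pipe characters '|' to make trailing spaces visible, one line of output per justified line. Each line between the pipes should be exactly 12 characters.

Answer: |why     rain|
|string grass|
|wolf   robot|
|line      of|
|paper  up to|
|rain        |
|dinosaur    |
|plate  robot|
|slow sweet  |

Derivation:
Line 1: ['why', 'rain'] (min_width=8, slack=4)
Line 2: ['string', 'grass'] (min_width=12, slack=0)
Line 3: ['wolf', 'robot'] (min_width=10, slack=2)
Line 4: ['line', 'of'] (min_width=7, slack=5)
Line 5: ['paper', 'up', 'to'] (min_width=11, slack=1)
Line 6: ['rain'] (min_width=4, slack=8)
Line 7: ['dinosaur'] (min_width=8, slack=4)
Line 8: ['plate', 'robot'] (min_width=11, slack=1)
Line 9: ['slow', 'sweet'] (min_width=10, slack=2)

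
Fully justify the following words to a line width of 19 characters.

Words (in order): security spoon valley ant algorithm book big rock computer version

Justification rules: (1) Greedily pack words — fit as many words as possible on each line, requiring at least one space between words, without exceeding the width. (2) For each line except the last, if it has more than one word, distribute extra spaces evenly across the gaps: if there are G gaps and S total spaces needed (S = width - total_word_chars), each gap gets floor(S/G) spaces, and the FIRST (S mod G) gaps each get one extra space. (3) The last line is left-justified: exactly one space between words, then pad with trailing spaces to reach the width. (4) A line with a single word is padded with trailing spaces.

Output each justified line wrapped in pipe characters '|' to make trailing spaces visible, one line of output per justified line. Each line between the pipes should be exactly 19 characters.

Answer: |security      spoon|
|valley          ant|
|algorithm  book big|
|rock       computer|
|version            |

Derivation:
Line 1: ['security', 'spoon'] (min_width=14, slack=5)
Line 2: ['valley', 'ant'] (min_width=10, slack=9)
Line 3: ['algorithm', 'book', 'big'] (min_width=18, slack=1)
Line 4: ['rock', 'computer'] (min_width=13, slack=6)
Line 5: ['version'] (min_width=7, slack=12)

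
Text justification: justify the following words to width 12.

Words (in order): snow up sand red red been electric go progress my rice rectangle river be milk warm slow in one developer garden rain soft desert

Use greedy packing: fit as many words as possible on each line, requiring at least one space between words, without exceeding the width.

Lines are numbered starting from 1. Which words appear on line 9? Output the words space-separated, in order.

Answer: slow in one

Derivation:
Line 1: ['snow', 'up', 'sand'] (min_width=12, slack=0)
Line 2: ['red', 'red', 'been'] (min_width=12, slack=0)
Line 3: ['electric', 'go'] (min_width=11, slack=1)
Line 4: ['progress', 'my'] (min_width=11, slack=1)
Line 5: ['rice'] (min_width=4, slack=8)
Line 6: ['rectangle'] (min_width=9, slack=3)
Line 7: ['river', 'be'] (min_width=8, slack=4)
Line 8: ['milk', 'warm'] (min_width=9, slack=3)
Line 9: ['slow', 'in', 'one'] (min_width=11, slack=1)
Line 10: ['developer'] (min_width=9, slack=3)
Line 11: ['garden', 'rain'] (min_width=11, slack=1)
Line 12: ['soft', 'desert'] (min_width=11, slack=1)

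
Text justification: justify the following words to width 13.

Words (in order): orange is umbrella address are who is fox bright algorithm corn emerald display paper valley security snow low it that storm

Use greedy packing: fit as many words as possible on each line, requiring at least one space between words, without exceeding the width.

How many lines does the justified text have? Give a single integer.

Line 1: ['orange', 'is'] (min_width=9, slack=4)
Line 2: ['umbrella'] (min_width=8, slack=5)
Line 3: ['address', 'are'] (min_width=11, slack=2)
Line 4: ['who', 'is', 'fox'] (min_width=10, slack=3)
Line 5: ['bright'] (min_width=6, slack=7)
Line 6: ['algorithm'] (min_width=9, slack=4)
Line 7: ['corn', 'emerald'] (min_width=12, slack=1)
Line 8: ['display', 'paper'] (min_width=13, slack=0)
Line 9: ['valley'] (min_width=6, slack=7)
Line 10: ['security', 'snow'] (min_width=13, slack=0)
Line 11: ['low', 'it', 'that'] (min_width=11, slack=2)
Line 12: ['storm'] (min_width=5, slack=8)
Total lines: 12

Answer: 12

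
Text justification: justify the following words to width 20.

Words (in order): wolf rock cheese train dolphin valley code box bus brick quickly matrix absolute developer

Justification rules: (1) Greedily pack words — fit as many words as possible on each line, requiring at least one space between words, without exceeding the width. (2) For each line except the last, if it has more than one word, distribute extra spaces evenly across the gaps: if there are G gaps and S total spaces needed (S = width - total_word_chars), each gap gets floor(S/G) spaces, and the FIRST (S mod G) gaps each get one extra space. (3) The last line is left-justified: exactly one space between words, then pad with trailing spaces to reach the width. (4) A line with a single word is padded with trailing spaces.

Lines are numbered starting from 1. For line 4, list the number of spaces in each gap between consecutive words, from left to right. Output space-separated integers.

Line 1: ['wolf', 'rock', 'cheese'] (min_width=16, slack=4)
Line 2: ['train', 'dolphin', 'valley'] (min_width=20, slack=0)
Line 3: ['code', 'box', 'bus', 'brick'] (min_width=18, slack=2)
Line 4: ['quickly', 'matrix'] (min_width=14, slack=6)
Line 5: ['absolute', 'developer'] (min_width=18, slack=2)

Answer: 7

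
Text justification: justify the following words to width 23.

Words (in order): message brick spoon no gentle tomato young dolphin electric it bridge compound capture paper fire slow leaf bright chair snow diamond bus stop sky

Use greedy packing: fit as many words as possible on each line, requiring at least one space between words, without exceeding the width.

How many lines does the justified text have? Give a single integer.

Answer: 7

Derivation:
Line 1: ['message', 'brick', 'spoon', 'no'] (min_width=22, slack=1)
Line 2: ['gentle', 'tomato', 'young'] (min_width=19, slack=4)
Line 3: ['dolphin', 'electric', 'it'] (min_width=19, slack=4)
Line 4: ['bridge', 'compound', 'capture'] (min_width=23, slack=0)
Line 5: ['paper', 'fire', 'slow', 'leaf'] (min_width=20, slack=3)
Line 6: ['bright', 'chair', 'snow'] (min_width=17, slack=6)
Line 7: ['diamond', 'bus', 'stop', 'sky'] (min_width=20, slack=3)
Total lines: 7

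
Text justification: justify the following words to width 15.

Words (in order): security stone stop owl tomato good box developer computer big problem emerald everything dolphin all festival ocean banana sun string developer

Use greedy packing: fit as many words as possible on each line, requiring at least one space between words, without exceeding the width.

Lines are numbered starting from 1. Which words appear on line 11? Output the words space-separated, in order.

Answer: string

Derivation:
Line 1: ['security', 'stone'] (min_width=14, slack=1)
Line 2: ['stop', 'owl', 'tomato'] (min_width=15, slack=0)
Line 3: ['good', 'box'] (min_width=8, slack=7)
Line 4: ['developer'] (min_width=9, slack=6)
Line 5: ['computer', 'big'] (min_width=12, slack=3)
Line 6: ['problem', 'emerald'] (min_width=15, slack=0)
Line 7: ['everything'] (min_width=10, slack=5)
Line 8: ['dolphin', 'all'] (min_width=11, slack=4)
Line 9: ['festival', 'ocean'] (min_width=14, slack=1)
Line 10: ['banana', 'sun'] (min_width=10, slack=5)
Line 11: ['string'] (min_width=6, slack=9)
Line 12: ['developer'] (min_width=9, slack=6)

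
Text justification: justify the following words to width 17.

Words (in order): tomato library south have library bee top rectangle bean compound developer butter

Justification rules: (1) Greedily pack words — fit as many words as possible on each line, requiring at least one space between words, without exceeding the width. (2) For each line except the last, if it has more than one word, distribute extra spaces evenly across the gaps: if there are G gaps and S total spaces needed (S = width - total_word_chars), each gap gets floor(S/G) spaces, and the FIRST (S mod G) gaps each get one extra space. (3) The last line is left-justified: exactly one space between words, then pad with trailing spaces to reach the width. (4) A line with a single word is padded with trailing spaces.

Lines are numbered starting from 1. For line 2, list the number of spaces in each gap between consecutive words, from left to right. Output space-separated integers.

Line 1: ['tomato', 'library'] (min_width=14, slack=3)
Line 2: ['south', 'have'] (min_width=10, slack=7)
Line 3: ['library', 'bee', 'top'] (min_width=15, slack=2)
Line 4: ['rectangle', 'bean'] (min_width=14, slack=3)
Line 5: ['compound'] (min_width=8, slack=9)
Line 6: ['developer', 'butter'] (min_width=16, slack=1)

Answer: 8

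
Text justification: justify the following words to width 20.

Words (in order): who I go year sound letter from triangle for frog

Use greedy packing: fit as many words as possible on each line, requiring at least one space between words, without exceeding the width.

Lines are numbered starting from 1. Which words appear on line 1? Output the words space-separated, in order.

Line 1: ['who', 'I', 'go', 'year', 'sound'] (min_width=19, slack=1)
Line 2: ['letter', 'from', 'triangle'] (min_width=20, slack=0)
Line 3: ['for', 'frog'] (min_width=8, slack=12)

Answer: who I go year sound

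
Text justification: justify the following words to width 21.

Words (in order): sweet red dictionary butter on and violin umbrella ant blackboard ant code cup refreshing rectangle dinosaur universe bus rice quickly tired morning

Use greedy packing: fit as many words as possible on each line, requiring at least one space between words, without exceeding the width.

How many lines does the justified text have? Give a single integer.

Line 1: ['sweet', 'red', 'dictionary'] (min_width=20, slack=1)
Line 2: ['butter', 'on', 'and', 'violin'] (min_width=20, slack=1)
Line 3: ['umbrella', 'ant'] (min_width=12, slack=9)
Line 4: ['blackboard', 'ant', 'code'] (min_width=19, slack=2)
Line 5: ['cup', 'refreshing'] (min_width=14, slack=7)
Line 6: ['rectangle', 'dinosaur'] (min_width=18, slack=3)
Line 7: ['universe', 'bus', 'rice'] (min_width=17, slack=4)
Line 8: ['quickly', 'tired', 'morning'] (min_width=21, slack=0)
Total lines: 8

Answer: 8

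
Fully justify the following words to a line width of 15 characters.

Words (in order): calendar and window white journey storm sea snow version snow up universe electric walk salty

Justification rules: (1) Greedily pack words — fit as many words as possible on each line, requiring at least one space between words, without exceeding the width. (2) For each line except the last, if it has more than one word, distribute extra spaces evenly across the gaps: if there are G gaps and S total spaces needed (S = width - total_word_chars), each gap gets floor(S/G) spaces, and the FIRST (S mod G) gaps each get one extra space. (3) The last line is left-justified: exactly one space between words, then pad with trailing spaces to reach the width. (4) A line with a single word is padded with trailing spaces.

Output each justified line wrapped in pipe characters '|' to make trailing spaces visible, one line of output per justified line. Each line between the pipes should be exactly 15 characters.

Answer: |calendar    and|
|window    white|
|journey   storm|
|sea        snow|
|version snow up|
|universe       |
|electric   walk|
|salty          |

Derivation:
Line 1: ['calendar', 'and'] (min_width=12, slack=3)
Line 2: ['window', 'white'] (min_width=12, slack=3)
Line 3: ['journey', 'storm'] (min_width=13, slack=2)
Line 4: ['sea', 'snow'] (min_width=8, slack=7)
Line 5: ['version', 'snow', 'up'] (min_width=15, slack=0)
Line 6: ['universe'] (min_width=8, slack=7)
Line 7: ['electric', 'walk'] (min_width=13, slack=2)
Line 8: ['salty'] (min_width=5, slack=10)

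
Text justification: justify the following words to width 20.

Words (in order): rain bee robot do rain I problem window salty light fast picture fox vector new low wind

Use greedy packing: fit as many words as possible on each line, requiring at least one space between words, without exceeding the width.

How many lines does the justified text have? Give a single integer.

Line 1: ['rain', 'bee', 'robot', 'do'] (min_width=17, slack=3)
Line 2: ['rain', 'I', 'problem'] (min_width=14, slack=6)
Line 3: ['window', 'salty', 'light'] (min_width=18, slack=2)
Line 4: ['fast', 'picture', 'fox'] (min_width=16, slack=4)
Line 5: ['vector', 'new', 'low', 'wind'] (min_width=19, slack=1)
Total lines: 5

Answer: 5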